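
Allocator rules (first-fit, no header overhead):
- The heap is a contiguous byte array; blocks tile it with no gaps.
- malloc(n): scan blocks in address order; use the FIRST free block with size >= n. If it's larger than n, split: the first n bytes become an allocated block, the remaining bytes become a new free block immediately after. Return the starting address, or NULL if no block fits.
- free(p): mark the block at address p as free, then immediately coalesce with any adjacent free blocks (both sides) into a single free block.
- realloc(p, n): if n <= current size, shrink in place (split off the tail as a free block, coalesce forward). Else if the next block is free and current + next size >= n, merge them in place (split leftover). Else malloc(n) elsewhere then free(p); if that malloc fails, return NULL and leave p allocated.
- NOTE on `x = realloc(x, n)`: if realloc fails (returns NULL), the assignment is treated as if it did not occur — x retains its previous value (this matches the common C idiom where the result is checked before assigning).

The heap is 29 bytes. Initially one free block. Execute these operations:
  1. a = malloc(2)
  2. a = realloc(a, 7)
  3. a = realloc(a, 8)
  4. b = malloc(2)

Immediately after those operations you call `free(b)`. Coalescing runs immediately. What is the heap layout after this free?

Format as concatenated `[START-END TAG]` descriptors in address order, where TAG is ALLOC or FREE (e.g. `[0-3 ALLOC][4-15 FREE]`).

Answer: [0-7 ALLOC][8-28 FREE]

Derivation:
Op 1: a = malloc(2) -> a = 0; heap: [0-1 ALLOC][2-28 FREE]
Op 2: a = realloc(a, 7) -> a = 0; heap: [0-6 ALLOC][7-28 FREE]
Op 3: a = realloc(a, 8) -> a = 0; heap: [0-7 ALLOC][8-28 FREE]
Op 4: b = malloc(2) -> b = 8; heap: [0-7 ALLOC][8-9 ALLOC][10-28 FREE]
free(b): b = 8 -> block [8-9 ALLOC]; mark free, coalesce with adjacent free neighbors -> [0-7 ALLOC][8-28 FREE]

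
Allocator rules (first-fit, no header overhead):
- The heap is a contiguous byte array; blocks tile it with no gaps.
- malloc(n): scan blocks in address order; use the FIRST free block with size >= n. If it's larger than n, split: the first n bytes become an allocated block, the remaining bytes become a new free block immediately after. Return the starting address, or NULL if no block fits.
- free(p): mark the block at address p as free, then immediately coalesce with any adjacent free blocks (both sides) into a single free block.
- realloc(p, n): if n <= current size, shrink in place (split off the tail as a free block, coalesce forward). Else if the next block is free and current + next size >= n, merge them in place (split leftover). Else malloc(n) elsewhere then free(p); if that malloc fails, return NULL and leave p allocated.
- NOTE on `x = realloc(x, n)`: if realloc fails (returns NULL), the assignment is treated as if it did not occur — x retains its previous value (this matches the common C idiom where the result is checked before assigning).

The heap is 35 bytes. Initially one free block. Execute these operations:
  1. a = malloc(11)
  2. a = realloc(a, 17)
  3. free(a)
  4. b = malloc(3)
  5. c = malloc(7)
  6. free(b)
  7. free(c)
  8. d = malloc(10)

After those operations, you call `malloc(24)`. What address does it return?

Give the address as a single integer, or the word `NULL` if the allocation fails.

Op 1: a = malloc(11) -> a = 0; heap: [0-10 ALLOC][11-34 FREE]
Op 2: a = realloc(a, 17) -> a = 0; heap: [0-16 ALLOC][17-34 FREE]
Op 3: free(a) -> (freed a); heap: [0-34 FREE]
Op 4: b = malloc(3) -> b = 0; heap: [0-2 ALLOC][3-34 FREE]
Op 5: c = malloc(7) -> c = 3; heap: [0-2 ALLOC][3-9 ALLOC][10-34 FREE]
Op 6: free(b) -> (freed b); heap: [0-2 FREE][3-9 ALLOC][10-34 FREE]
Op 7: free(c) -> (freed c); heap: [0-34 FREE]
Op 8: d = malloc(10) -> d = 0; heap: [0-9 ALLOC][10-34 FREE]
malloc(24): first-fit scan over [0-9 ALLOC][10-34 FREE] -> 10

Answer: 10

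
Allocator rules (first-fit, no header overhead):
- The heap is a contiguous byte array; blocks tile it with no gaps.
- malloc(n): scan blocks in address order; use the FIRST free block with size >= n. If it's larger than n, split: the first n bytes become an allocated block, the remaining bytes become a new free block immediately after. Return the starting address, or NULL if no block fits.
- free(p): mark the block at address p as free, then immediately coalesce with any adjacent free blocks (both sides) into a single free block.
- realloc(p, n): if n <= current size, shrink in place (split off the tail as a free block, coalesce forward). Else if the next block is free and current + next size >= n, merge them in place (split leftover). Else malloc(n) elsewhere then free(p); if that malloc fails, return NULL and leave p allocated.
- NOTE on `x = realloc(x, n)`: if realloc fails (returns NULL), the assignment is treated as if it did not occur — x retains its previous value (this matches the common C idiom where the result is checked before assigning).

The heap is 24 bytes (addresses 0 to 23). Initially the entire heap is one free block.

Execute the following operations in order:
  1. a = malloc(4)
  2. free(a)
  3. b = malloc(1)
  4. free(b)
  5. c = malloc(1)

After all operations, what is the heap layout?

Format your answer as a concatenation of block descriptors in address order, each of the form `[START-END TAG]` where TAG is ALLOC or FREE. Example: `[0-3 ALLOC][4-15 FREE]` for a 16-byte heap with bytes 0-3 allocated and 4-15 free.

Answer: [0-0 ALLOC][1-23 FREE]

Derivation:
Op 1: a = malloc(4) -> a = 0; heap: [0-3 ALLOC][4-23 FREE]
Op 2: free(a) -> (freed a); heap: [0-23 FREE]
Op 3: b = malloc(1) -> b = 0; heap: [0-0 ALLOC][1-23 FREE]
Op 4: free(b) -> (freed b); heap: [0-23 FREE]
Op 5: c = malloc(1) -> c = 0; heap: [0-0 ALLOC][1-23 FREE]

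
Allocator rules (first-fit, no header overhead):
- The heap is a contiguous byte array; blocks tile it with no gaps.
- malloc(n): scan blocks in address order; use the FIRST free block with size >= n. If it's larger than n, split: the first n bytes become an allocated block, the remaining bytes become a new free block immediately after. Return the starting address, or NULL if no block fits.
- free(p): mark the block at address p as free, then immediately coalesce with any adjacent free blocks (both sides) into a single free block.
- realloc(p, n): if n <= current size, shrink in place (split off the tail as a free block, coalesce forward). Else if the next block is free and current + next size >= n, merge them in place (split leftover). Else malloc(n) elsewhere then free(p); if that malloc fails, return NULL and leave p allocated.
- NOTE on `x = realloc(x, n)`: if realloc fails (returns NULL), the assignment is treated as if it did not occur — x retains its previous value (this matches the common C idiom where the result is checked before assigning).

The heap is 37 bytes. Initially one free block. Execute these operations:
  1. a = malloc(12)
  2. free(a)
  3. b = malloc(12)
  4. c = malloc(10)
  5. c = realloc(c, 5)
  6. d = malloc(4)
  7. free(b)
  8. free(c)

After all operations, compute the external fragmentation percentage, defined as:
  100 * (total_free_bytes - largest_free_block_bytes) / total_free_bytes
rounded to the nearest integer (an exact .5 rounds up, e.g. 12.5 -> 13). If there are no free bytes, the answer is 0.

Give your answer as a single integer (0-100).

Answer: 48

Derivation:
Op 1: a = malloc(12) -> a = 0; heap: [0-11 ALLOC][12-36 FREE]
Op 2: free(a) -> (freed a); heap: [0-36 FREE]
Op 3: b = malloc(12) -> b = 0; heap: [0-11 ALLOC][12-36 FREE]
Op 4: c = malloc(10) -> c = 12; heap: [0-11 ALLOC][12-21 ALLOC][22-36 FREE]
Op 5: c = realloc(c, 5) -> c = 12; heap: [0-11 ALLOC][12-16 ALLOC][17-36 FREE]
Op 6: d = malloc(4) -> d = 17; heap: [0-11 ALLOC][12-16 ALLOC][17-20 ALLOC][21-36 FREE]
Op 7: free(b) -> (freed b); heap: [0-11 FREE][12-16 ALLOC][17-20 ALLOC][21-36 FREE]
Op 8: free(c) -> (freed c); heap: [0-16 FREE][17-20 ALLOC][21-36 FREE]
Free blocks: [17 16] total_free=33 largest=17 -> 100*(33-17)/33 = 1600/33 ≈ 48.485 -> rounds to 48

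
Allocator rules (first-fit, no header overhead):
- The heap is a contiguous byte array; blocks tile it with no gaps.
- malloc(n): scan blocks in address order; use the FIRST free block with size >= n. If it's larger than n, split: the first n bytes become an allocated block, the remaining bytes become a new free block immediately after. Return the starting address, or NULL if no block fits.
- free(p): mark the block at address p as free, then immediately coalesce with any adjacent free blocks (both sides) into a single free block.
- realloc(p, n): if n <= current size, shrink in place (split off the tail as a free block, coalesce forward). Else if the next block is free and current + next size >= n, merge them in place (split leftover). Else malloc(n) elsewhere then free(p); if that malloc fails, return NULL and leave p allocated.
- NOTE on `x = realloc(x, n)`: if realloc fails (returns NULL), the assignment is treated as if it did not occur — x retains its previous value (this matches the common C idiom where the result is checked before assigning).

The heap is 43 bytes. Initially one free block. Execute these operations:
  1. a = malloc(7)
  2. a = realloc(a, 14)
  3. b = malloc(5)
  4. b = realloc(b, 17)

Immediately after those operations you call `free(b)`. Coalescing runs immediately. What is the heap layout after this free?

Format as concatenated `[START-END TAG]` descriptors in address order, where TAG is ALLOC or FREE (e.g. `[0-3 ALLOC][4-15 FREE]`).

Answer: [0-13 ALLOC][14-42 FREE]

Derivation:
Op 1: a = malloc(7) -> a = 0; heap: [0-6 ALLOC][7-42 FREE]
Op 2: a = realloc(a, 14) -> a = 0; heap: [0-13 ALLOC][14-42 FREE]
Op 3: b = malloc(5) -> b = 14; heap: [0-13 ALLOC][14-18 ALLOC][19-42 FREE]
Op 4: b = realloc(b, 17) -> b = 14; heap: [0-13 ALLOC][14-30 ALLOC][31-42 FREE]
free(b): b = 14 -> block [14-30 ALLOC]; mark free, coalesce with adjacent free neighbors -> [0-13 ALLOC][14-42 FREE]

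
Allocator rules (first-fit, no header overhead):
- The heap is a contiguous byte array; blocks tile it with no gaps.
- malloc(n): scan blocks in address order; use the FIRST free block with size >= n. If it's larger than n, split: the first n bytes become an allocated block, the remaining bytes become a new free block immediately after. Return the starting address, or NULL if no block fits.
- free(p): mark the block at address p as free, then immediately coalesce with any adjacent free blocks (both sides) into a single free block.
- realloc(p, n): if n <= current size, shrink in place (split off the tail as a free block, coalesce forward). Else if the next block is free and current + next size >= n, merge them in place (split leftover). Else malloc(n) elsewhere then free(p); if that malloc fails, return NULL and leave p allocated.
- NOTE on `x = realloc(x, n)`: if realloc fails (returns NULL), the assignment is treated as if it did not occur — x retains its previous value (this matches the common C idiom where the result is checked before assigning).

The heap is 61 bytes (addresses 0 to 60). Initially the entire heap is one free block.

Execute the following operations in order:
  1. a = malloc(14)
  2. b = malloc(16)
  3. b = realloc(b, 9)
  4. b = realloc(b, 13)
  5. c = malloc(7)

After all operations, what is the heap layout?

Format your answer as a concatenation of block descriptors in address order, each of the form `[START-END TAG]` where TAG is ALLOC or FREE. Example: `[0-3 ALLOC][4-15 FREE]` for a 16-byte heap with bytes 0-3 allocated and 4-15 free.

Op 1: a = malloc(14) -> a = 0; heap: [0-13 ALLOC][14-60 FREE]
Op 2: b = malloc(16) -> b = 14; heap: [0-13 ALLOC][14-29 ALLOC][30-60 FREE]
Op 3: b = realloc(b, 9) -> b = 14; heap: [0-13 ALLOC][14-22 ALLOC][23-60 FREE]
Op 4: b = realloc(b, 13) -> b = 14; heap: [0-13 ALLOC][14-26 ALLOC][27-60 FREE]
Op 5: c = malloc(7) -> c = 27; heap: [0-13 ALLOC][14-26 ALLOC][27-33 ALLOC][34-60 FREE]

Answer: [0-13 ALLOC][14-26 ALLOC][27-33 ALLOC][34-60 FREE]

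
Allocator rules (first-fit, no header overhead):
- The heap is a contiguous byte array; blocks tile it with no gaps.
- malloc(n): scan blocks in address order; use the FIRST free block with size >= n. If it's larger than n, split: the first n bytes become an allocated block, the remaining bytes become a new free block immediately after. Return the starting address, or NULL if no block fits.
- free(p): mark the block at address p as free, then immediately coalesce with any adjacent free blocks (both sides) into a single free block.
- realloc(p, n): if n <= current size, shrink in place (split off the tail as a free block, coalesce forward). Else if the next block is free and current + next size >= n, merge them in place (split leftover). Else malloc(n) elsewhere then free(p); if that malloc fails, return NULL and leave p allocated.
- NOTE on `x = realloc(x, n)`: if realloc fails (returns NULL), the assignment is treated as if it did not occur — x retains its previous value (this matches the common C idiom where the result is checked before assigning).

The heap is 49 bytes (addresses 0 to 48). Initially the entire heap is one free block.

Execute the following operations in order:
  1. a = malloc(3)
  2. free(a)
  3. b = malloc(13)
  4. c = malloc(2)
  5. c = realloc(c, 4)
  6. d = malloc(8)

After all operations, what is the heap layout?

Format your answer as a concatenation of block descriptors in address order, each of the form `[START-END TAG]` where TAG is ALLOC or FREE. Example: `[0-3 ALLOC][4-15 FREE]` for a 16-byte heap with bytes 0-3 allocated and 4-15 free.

Op 1: a = malloc(3) -> a = 0; heap: [0-2 ALLOC][3-48 FREE]
Op 2: free(a) -> (freed a); heap: [0-48 FREE]
Op 3: b = malloc(13) -> b = 0; heap: [0-12 ALLOC][13-48 FREE]
Op 4: c = malloc(2) -> c = 13; heap: [0-12 ALLOC][13-14 ALLOC][15-48 FREE]
Op 5: c = realloc(c, 4) -> c = 13; heap: [0-12 ALLOC][13-16 ALLOC][17-48 FREE]
Op 6: d = malloc(8) -> d = 17; heap: [0-12 ALLOC][13-16 ALLOC][17-24 ALLOC][25-48 FREE]

Answer: [0-12 ALLOC][13-16 ALLOC][17-24 ALLOC][25-48 FREE]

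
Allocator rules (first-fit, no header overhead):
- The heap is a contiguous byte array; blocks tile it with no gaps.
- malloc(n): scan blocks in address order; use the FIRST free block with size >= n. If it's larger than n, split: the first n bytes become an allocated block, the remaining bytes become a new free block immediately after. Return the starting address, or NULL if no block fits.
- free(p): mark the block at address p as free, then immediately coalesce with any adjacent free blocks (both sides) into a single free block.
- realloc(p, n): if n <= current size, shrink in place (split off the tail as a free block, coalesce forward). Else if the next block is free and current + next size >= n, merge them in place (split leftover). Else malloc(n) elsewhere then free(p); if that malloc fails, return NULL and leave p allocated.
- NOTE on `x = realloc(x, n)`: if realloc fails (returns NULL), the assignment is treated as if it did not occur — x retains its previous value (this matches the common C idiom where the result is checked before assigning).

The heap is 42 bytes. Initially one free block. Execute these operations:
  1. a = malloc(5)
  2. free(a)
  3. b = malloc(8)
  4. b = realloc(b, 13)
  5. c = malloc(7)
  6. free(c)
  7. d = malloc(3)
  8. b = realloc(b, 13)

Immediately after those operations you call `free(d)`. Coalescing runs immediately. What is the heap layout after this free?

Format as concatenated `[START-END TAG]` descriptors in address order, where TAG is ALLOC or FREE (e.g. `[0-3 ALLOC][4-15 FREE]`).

Answer: [0-12 ALLOC][13-41 FREE]

Derivation:
Op 1: a = malloc(5) -> a = 0; heap: [0-4 ALLOC][5-41 FREE]
Op 2: free(a) -> (freed a); heap: [0-41 FREE]
Op 3: b = malloc(8) -> b = 0; heap: [0-7 ALLOC][8-41 FREE]
Op 4: b = realloc(b, 13) -> b = 0; heap: [0-12 ALLOC][13-41 FREE]
Op 5: c = malloc(7) -> c = 13; heap: [0-12 ALLOC][13-19 ALLOC][20-41 FREE]
Op 6: free(c) -> (freed c); heap: [0-12 ALLOC][13-41 FREE]
Op 7: d = malloc(3) -> d = 13; heap: [0-12 ALLOC][13-15 ALLOC][16-41 FREE]
Op 8: b = realloc(b, 13) -> b = 0; heap: [0-12 ALLOC][13-15 ALLOC][16-41 FREE]
free(d): d = 13 -> block [13-15 ALLOC]; mark free, coalesce with adjacent free neighbors -> [0-12 ALLOC][13-41 FREE]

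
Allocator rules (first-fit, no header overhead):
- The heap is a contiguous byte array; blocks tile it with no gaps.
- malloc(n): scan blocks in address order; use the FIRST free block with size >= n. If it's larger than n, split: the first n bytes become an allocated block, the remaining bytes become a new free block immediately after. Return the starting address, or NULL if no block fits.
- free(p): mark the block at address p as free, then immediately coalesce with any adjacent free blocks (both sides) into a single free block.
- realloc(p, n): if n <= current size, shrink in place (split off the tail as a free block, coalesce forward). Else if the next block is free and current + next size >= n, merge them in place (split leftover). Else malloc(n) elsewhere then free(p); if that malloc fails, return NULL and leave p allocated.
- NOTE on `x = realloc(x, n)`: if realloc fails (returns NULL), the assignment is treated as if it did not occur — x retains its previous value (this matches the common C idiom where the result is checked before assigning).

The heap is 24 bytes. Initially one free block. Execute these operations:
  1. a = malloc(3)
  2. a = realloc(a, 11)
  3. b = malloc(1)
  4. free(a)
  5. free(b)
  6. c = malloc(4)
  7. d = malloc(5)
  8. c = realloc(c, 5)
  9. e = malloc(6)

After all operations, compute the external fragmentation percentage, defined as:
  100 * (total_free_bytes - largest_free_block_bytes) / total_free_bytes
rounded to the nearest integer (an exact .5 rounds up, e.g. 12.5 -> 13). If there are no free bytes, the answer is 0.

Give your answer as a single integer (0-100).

Answer: 50

Derivation:
Op 1: a = malloc(3) -> a = 0; heap: [0-2 ALLOC][3-23 FREE]
Op 2: a = realloc(a, 11) -> a = 0; heap: [0-10 ALLOC][11-23 FREE]
Op 3: b = malloc(1) -> b = 11; heap: [0-10 ALLOC][11-11 ALLOC][12-23 FREE]
Op 4: free(a) -> (freed a); heap: [0-10 FREE][11-11 ALLOC][12-23 FREE]
Op 5: free(b) -> (freed b); heap: [0-23 FREE]
Op 6: c = malloc(4) -> c = 0; heap: [0-3 ALLOC][4-23 FREE]
Op 7: d = malloc(5) -> d = 4; heap: [0-3 ALLOC][4-8 ALLOC][9-23 FREE]
Op 8: c = realloc(c, 5) -> c = 9; heap: [0-3 FREE][4-8 ALLOC][9-13 ALLOC][14-23 FREE]
Op 9: e = malloc(6) -> e = 14; heap: [0-3 FREE][4-8 ALLOC][9-13 ALLOC][14-19 ALLOC][20-23 FREE]
Free blocks: [4 4] total_free=8 largest=4 -> 100*(8-4)/8 = 400/8 = 50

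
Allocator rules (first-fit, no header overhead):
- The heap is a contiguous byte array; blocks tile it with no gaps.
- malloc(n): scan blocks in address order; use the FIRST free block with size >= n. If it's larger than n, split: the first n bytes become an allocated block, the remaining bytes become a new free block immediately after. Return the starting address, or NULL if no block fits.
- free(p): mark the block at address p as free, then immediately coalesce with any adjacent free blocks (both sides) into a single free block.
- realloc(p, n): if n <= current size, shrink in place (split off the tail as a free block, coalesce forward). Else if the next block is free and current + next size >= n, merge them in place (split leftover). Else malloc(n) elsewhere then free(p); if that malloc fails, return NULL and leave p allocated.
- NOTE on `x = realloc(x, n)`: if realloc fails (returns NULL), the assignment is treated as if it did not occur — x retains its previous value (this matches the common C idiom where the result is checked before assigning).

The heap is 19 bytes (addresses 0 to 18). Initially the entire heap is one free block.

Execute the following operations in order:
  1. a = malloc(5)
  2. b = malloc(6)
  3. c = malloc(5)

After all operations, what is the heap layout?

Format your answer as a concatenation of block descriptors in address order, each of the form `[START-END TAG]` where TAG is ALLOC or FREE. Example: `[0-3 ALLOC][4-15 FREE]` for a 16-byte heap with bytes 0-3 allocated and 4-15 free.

Answer: [0-4 ALLOC][5-10 ALLOC][11-15 ALLOC][16-18 FREE]

Derivation:
Op 1: a = malloc(5) -> a = 0; heap: [0-4 ALLOC][5-18 FREE]
Op 2: b = malloc(6) -> b = 5; heap: [0-4 ALLOC][5-10 ALLOC][11-18 FREE]
Op 3: c = malloc(5) -> c = 11; heap: [0-4 ALLOC][5-10 ALLOC][11-15 ALLOC][16-18 FREE]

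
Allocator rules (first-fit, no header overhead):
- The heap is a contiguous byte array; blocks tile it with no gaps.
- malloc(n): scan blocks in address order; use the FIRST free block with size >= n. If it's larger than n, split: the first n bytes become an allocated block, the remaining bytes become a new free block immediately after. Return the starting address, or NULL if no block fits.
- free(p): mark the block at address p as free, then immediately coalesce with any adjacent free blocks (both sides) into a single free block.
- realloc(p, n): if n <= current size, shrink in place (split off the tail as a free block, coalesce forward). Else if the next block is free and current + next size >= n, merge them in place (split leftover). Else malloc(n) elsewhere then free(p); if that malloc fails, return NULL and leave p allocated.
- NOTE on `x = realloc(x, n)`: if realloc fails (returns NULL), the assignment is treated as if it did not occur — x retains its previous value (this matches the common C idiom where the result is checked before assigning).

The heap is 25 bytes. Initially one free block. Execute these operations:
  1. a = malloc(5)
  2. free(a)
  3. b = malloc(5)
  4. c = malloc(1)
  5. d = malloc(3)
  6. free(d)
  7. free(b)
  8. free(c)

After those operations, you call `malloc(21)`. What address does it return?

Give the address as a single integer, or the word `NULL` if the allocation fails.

Op 1: a = malloc(5) -> a = 0; heap: [0-4 ALLOC][5-24 FREE]
Op 2: free(a) -> (freed a); heap: [0-24 FREE]
Op 3: b = malloc(5) -> b = 0; heap: [0-4 ALLOC][5-24 FREE]
Op 4: c = malloc(1) -> c = 5; heap: [0-4 ALLOC][5-5 ALLOC][6-24 FREE]
Op 5: d = malloc(3) -> d = 6; heap: [0-4 ALLOC][5-5 ALLOC][6-8 ALLOC][9-24 FREE]
Op 6: free(d) -> (freed d); heap: [0-4 ALLOC][5-5 ALLOC][6-24 FREE]
Op 7: free(b) -> (freed b); heap: [0-4 FREE][5-5 ALLOC][6-24 FREE]
Op 8: free(c) -> (freed c); heap: [0-24 FREE]
malloc(21): first-fit scan over [0-24 FREE] -> 0

Answer: 0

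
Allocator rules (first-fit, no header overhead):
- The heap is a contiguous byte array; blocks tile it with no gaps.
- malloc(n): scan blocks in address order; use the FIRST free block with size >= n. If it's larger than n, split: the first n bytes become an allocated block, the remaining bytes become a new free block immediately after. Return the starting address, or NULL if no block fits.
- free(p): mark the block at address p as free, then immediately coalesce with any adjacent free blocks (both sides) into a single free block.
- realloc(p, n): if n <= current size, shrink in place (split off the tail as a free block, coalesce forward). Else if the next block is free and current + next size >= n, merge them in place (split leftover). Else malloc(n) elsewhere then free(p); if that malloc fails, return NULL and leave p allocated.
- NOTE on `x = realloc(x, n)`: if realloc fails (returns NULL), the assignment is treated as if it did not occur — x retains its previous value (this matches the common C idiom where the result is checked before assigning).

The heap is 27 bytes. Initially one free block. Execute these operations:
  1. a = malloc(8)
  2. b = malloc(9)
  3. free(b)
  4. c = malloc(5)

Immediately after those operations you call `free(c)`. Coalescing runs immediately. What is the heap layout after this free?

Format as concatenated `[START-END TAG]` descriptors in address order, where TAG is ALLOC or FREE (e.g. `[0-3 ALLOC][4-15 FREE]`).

Op 1: a = malloc(8) -> a = 0; heap: [0-7 ALLOC][8-26 FREE]
Op 2: b = malloc(9) -> b = 8; heap: [0-7 ALLOC][8-16 ALLOC][17-26 FREE]
Op 3: free(b) -> (freed b); heap: [0-7 ALLOC][8-26 FREE]
Op 4: c = malloc(5) -> c = 8; heap: [0-7 ALLOC][8-12 ALLOC][13-26 FREE]
free(c): c = 8 -> block [8-12 ALLOC]; mark free, coalesce with adjacent free neighbors -> [0-7 ALLOC][8-26 FREE]

Answer: [0-7 ALLOC][8-26 FREE]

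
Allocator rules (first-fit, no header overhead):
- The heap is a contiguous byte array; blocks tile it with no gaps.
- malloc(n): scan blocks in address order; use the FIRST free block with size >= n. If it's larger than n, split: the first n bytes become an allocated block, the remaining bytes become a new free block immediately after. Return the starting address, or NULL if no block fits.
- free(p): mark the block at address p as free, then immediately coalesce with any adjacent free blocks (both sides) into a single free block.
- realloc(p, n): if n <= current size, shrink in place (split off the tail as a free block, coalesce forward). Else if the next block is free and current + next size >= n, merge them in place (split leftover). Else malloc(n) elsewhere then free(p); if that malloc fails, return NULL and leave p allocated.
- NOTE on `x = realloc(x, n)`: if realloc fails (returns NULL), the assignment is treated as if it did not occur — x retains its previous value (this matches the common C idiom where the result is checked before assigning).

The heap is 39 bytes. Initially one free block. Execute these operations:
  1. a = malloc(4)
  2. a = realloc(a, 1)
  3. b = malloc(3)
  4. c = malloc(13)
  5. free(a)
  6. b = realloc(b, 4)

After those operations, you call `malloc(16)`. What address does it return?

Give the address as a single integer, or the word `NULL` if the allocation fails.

Op 1: a = malloc(4) -> a = 0; heap: [0-3 ALLOC][4-38 FREE]
Op 2: a = realloc(a, 1) -> a = 0; heap: [0-0 ALLOC][1-38 FREE]
Op 3: b = malloc(3) -> b = 1; heap: [0-0 ALLOC][1-3 ALLOC][4-38 FREE]
Op 4: c = malloc(13) -> c = 4; heap: [0-0 ALLOC][1-3 ALLOC][4-16 ALLOC][17-38 FREE]
Op 5: free(a) -> (freed a); heap: [0-0 FREE][1-3 ALLOC][4-16 ALLOC][17-38 FREE]
Op 6: b = realloc(b, 4) -> b = 17; heap: [0-3 FREE][4-16 ALLOC][17-20 ALLOC][21-38 FREE]
malloc(16): first-fit scan over [0-3 FREE][4-16 ALLOC][17-20 ALLOC][21-38 FREE] -> 21

Answer: 21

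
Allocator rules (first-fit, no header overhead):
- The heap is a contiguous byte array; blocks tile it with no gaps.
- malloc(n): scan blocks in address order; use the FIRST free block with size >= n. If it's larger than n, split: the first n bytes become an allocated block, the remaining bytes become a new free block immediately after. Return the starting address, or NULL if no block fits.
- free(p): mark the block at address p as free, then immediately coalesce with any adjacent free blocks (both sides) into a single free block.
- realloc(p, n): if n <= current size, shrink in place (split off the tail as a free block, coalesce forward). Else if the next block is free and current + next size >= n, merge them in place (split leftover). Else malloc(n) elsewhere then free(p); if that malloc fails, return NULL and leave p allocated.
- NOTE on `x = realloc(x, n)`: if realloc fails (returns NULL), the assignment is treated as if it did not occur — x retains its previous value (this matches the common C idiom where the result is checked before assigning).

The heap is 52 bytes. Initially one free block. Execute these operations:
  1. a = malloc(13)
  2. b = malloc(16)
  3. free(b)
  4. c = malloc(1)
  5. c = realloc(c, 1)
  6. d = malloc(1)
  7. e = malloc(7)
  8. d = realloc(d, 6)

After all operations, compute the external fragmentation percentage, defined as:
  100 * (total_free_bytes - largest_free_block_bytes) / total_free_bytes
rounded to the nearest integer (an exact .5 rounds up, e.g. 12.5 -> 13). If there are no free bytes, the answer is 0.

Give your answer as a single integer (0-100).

Answer: 4

Derivation:
Op 1: a = malloc(13) -> a = 0; heap: [0-12 ALLOC][13-51 FREE]
Op 2: b = malloc(16) -> b = 13; heap: [0-12 ALLOC][13-28 ALLOC][29-51 FREE]
Op 3: free(b) -> (freed b); heap: [0-12 ALLOC][13-51 FREE]
Op 4: c = malloc(1) -> c = 13; heap: [0-12 ALLOC][13-13 ALLOC][14-51 FREE]
Op 5: c = realloc(c, 1) -> c = 13; heap: [0-12 ALLOC][13-13 ALLOC][14-51 FREE]
Op 6: d = malloc(1) -> d = 14; heap: [0-12 ALLOC][13-13 ALLOC][14-14 ALLOC][15-51 FREE]
Op 7: e = malloc(7) -> e = 15; heap: [0-12 ALLOC][13-13 ALLOC][14-14 ALLOC][15-21 ALLOC][22-51 FREE]
Op 8: d = realloc(d, 6) -> d = 22; heap: [0-12 ALLOC][13-13 ALLOC][14-14 FREE][15-21 ALLOC][22-27 ALLOC][28-51 FREE]
Free blocks: [1 24] total_free=25 largest=24 -> 100*(25-24)/25 = 100/25 = 4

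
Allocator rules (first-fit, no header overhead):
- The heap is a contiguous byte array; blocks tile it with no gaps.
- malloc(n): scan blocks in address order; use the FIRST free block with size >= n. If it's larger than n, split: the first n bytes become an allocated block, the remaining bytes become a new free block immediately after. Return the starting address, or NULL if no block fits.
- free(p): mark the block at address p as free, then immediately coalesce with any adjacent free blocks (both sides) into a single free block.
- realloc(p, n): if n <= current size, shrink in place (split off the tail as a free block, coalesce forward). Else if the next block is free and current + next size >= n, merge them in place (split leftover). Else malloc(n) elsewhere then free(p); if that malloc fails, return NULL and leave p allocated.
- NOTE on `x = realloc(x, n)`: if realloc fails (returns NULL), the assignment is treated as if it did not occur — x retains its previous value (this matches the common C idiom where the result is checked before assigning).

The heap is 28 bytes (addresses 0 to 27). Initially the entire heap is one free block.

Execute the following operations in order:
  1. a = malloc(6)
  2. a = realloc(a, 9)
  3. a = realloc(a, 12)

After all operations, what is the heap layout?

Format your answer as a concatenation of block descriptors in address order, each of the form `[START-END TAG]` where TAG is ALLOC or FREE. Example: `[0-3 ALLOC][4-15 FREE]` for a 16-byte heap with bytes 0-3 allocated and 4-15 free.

Op 1: a = malloc(6) -> a = 0; heap: [0-5 ALLOC][6-27 FREE]
Op 2: a = realloc(a, 9) -> a = 0; heap: [0-8 ALLOC][9-27 FREE]
Op 3: a = realloc(a, 12) -> a = 0; heap: [0-11 ALLOC][12-27 FREE]

Answer: [0-11 ALLOC][12-27 FREE]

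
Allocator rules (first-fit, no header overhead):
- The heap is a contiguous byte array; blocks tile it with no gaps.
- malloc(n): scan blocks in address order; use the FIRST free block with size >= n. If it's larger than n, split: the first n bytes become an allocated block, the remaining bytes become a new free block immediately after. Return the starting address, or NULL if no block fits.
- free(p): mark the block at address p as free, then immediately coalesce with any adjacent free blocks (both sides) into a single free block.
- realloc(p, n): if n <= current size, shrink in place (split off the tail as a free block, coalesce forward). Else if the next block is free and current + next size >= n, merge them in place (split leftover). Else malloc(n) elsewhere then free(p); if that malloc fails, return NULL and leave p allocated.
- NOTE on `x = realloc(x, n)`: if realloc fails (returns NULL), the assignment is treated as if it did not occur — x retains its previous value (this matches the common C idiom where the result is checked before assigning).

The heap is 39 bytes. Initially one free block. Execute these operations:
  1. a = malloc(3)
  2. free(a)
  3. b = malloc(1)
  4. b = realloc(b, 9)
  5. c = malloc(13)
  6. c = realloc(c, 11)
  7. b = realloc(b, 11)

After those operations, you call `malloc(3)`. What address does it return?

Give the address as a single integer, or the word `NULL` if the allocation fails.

Op 1: a = malloc(3) -> a = 0; heap: [0-2 ALLOC][3-38 FREE]
Op 2: free(a) -> (freed a); heap: [0-38 FREE]
Op 3: b = malloc(1) -> b = 0; heap: [0-0 ALLOC][1-38 FREE]
Op 4: b = realloc(b, 9) -> b = 0; heap: [0-8 ALLOC][9-38 FREE]
Op 5: c = malloc(13) -> c = 9; heap: [0-8 ALLOC][9-21 ALLOC][22-38 FREE]
Op 6: c = realloc(c, 11) -> c = 9; heap: [0-8 ALLOC][9-19 ALLOC][20-38 FREE]
Op 7: b = realloc(b, 11) -> b = 20; heap: [0-8 FREE][9-19 ALLOC][20-30 ALLOC][31-38 FREE]
malloc(3): first-fit scan over [0-8 FREE][9-19 ALLOC][20-30 ALLOC][31-38 FREE] -> 0

Answer: 0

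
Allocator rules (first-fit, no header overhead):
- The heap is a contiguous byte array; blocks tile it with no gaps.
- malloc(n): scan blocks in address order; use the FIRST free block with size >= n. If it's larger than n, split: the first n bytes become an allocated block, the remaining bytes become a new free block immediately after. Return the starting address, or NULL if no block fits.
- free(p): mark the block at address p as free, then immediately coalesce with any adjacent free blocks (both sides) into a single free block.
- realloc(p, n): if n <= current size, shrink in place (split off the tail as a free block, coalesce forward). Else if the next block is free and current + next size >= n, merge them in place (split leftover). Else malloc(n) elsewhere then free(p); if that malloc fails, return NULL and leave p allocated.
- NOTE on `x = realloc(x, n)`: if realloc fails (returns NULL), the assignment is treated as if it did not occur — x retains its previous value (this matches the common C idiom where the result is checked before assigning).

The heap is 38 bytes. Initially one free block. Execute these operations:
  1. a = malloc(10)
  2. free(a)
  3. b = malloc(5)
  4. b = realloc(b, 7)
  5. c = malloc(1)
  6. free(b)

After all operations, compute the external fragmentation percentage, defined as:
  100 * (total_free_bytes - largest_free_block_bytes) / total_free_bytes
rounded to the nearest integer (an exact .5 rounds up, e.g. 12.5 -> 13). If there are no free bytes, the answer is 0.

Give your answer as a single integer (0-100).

Op 1: a = malloc(10) -> a = 0; heap: [0-9 ALLOC][10-37 FREE]
Op 2: free(a) -> (freed a); heap: [0-37 FREE]
Op 3: b = malloc(5) -> b = 0; heap: [0-4 ALLOC][5-37 FREE]
Op 4: b = realloc(b, 7) -> b = 0; heap: [0-6 ALLOC][7-37 FREE]
Op 5: c = malloc(1) -> c = 7; heap: [0-6 ALLOC][7-7 ALLOC][8-37 FREE]
Op 6: free(b) -> (freed b); heap: [0-6 FREE][7-7 ALLOC][8-37 FREE]
Free blocks: [7 30] total_free=37 largest=30 -> 100*(37-30)/37 = 700/37 ≈ 18.919 -> rounds to 19

Answer: 19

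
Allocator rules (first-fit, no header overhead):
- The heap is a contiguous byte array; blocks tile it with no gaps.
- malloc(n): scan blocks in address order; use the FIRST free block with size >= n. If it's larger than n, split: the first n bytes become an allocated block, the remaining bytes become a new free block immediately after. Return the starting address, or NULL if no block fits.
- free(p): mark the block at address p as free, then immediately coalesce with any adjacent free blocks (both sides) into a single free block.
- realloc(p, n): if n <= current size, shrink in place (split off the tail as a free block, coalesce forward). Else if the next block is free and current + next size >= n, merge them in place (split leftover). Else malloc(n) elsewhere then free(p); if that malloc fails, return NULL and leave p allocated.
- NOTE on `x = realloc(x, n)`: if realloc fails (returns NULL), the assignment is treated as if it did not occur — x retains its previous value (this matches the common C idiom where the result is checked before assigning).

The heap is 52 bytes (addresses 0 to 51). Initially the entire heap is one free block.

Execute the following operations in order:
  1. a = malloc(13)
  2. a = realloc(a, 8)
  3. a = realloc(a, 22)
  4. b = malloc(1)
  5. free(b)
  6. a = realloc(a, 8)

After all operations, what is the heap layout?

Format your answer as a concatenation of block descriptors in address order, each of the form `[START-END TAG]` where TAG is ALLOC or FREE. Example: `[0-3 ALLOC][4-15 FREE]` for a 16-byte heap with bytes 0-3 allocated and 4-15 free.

Op 1: a = malloc(13) -> a = 0; heap: [0-12 ALLOC][13-51 FREE]
Op 2: a = realloc(a, 8) -> a = 0; heap: [0-7 ALLOC][8-51 FREE]
Op 3: a = realloc(a, 22) -> a = 0; heap: [0-21 ALLOC][22-51 FREE]
Op 4: b = malloc(1) -> b = 22; heap: [0-21 ALLOC][22-22 ALLOC][23-51 FREE]
Op 5: free(b) -> (freed b); heap: [0-21 ALLOC][22-51 FREE]
Op 6: a = realloc(a, 8) -> a = 0; heap: [0-7 ALLOC][8-51 FREE]

Answer: [0-7 ALLOC][8-51 FREE]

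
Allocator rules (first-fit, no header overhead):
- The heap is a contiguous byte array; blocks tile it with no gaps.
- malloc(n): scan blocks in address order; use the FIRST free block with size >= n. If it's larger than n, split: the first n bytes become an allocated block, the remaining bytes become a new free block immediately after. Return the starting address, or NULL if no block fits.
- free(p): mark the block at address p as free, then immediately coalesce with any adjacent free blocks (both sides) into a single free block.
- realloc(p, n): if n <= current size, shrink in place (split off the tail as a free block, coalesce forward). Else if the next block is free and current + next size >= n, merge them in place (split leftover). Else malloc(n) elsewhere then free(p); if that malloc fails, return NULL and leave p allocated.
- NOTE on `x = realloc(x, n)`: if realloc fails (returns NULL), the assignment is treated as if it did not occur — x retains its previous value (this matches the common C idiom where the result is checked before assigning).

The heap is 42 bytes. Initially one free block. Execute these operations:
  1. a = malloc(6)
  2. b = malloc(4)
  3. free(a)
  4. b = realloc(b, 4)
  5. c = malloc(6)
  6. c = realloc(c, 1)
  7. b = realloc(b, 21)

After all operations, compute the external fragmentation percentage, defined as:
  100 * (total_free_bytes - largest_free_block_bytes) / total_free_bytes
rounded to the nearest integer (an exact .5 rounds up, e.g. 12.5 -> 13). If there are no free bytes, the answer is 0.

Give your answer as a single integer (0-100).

Op 1: a = malloc(6) -> a = 0; heap: [0-5 ALLOC][6-41 FREE]
Op 2: b = malloc(4) -> b = 6; heap: [0-5 ALLOC][6-9 ALLOC][10-41 FREE]
Op 3: free(a) -> (freed a); heap: [0-5 FREE][6-9 ALLOC][10-41 FREE]
Op 4: b = realloc(b, 4) -> b = 6; heap: [0-5 FREE][6-9 ALLOC][10-41 FREE]
Op 5: c = malloc(6) -> c = 0; heap: [0-5 ALLOC][6-9 ALLOC][10-41 FREE]
Op 6: c = realloc(c, 1) -> c = 0; heap: [0-0 ALLOC][1-5 FREE][6-9 ALLOC][10-41 FREE]
Op 7: b = realloc(b, 21) -> b = 6; heap: [0-0 ALLOC][1-5 FREE][6-26 ALLOC][27-41 FREE]
Free blocks: [5 15] total_free=20 largest=15 -> 100*(20-15)/20 = 500/20 = 25

Answer: 25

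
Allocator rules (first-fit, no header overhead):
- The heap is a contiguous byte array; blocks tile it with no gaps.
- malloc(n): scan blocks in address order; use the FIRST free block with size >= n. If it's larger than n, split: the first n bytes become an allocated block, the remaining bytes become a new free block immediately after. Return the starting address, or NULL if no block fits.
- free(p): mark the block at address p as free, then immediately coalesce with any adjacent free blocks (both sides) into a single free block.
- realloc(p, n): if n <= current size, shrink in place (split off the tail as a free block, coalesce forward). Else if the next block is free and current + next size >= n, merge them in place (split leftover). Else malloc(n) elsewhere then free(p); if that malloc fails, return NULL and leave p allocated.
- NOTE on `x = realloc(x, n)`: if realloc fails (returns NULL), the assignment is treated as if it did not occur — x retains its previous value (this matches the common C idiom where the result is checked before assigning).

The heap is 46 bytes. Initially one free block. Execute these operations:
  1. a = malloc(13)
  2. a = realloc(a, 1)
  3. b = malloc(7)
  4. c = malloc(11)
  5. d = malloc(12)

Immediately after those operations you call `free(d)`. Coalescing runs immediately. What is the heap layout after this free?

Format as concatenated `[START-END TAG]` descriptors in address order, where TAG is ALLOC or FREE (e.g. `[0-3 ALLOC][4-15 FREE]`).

Op 1: a = malloc(13) -> a = 0; heap: [0-12 ALLOC][13-45 FREE]
Op 2: a = realloc(a, 1) -> a = 0; heap: [0-0 ALLOC][1-45 FREE]
Op 3: b = malloc(7) -> b = 1; heap: [0-0 ALLOC][1-7 ALLOC][8-45 FREE]
Op 4: c = malloc(11) -> c = 8; heap: [0-0 ALLOC][1-7 ALLOC][8-18 ALLOC][19-45 FREE]
Op 5: d = malloc(12) -> d = 19; heap: [0-0 ALLOC][1-7 ALLOC][8-18 ALLOC][19-30 ALLOC][31-45 FREE]
free(d): d = 19 -> block [19-30 ALLOC]; mark free, coalesce with adjacent free neighbors -> [0-0 ALLOC][1-7 ALLOC][8-18 ALLOC][19-45 FREE]

Answer: [0-0 ALLOC][1-7 ALLOC][8-18 ALLOC][19-45 FREE]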